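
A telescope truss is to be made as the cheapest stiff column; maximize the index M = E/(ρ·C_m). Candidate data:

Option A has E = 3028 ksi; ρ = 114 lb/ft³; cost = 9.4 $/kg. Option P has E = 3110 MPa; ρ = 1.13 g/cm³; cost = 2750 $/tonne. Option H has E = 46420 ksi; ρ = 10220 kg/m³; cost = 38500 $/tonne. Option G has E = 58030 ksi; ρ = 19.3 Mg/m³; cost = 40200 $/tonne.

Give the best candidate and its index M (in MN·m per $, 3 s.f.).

After converting to SI:
  option A: E = 20.88 GPa, ρ = 1826 kg/m³, cost = 9.400 $/kg
  option P: E = 3.110 GPa, ρ = 1130 kg/m³, cost = 2.750 $/kg
  option H: E = 320.1 GPa, ρ = 10220 kg/m³, cost = 38.50 $/kg
  option G: E = 400.1 GPa, ρ = 19300 kg/m³, cost = 40.20 $/kg
  option A: M = 1.22 MN·m per $
  option P: M = 1.00 MN·m per $
  option H: M = 0.813 MN·m per $
  option G: M = 0.516 MN·m per $
Option A ranks first.

option A, M = 1.22 MN·m per $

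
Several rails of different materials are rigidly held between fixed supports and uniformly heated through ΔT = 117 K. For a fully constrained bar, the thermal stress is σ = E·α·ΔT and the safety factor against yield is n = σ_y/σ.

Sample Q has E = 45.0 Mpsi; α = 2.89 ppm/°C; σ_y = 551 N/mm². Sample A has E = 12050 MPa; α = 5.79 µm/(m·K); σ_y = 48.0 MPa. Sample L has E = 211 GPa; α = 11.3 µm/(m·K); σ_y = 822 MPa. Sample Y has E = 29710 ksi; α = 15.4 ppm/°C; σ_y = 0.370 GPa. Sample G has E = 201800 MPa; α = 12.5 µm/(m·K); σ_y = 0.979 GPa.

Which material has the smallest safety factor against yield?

sample Y

In consistent units (E in GPa, α in ×10⁻⁶/K, σ_y in MPa):
  sample Q: E = 310.3, α = 2.89, σ_y = 551.0 → σ = 105 MPa, n = 5.25
  sample A: E = 12.05, α = 5.79, σ_y = 48.00 → σ = 8.16 MPa, n = 5.88
  sample L: E = 211.0, α = 11.3, σ_y = 822.0 → σ = 279 MPa, n = 2.95
  sample Y: E = 204.8, α = 15.4, σ_y = 370.0 → σ = 369 MPa, n = 1.00
  sample G: E = 201.8, α = 12.5, σ_y = 979.0 → σ = 295 MPa, n = 3.32
Smallest n: sample Y with n = 1.00.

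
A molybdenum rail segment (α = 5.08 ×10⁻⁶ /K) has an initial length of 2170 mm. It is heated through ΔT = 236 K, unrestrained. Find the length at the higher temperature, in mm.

ΔL = α·L₀·ΔT = 5.08×10⁻⁶ × 2170 mm × 236.0 K = 2.60 mm.
L = L₀ + ΔL = 2170 + 2.60 = 2172.6 mm.

2172.6 mm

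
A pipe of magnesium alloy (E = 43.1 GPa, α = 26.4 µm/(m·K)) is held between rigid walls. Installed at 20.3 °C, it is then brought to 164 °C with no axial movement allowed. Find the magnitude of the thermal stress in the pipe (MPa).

ΔT = 143.7 K. Constrained thermal stress σ = E·α·ΔT = 43.10×10³ MPa × 26.4×10⁻⁶ × 143.7 = 164 MPa (compressive).

164 MPa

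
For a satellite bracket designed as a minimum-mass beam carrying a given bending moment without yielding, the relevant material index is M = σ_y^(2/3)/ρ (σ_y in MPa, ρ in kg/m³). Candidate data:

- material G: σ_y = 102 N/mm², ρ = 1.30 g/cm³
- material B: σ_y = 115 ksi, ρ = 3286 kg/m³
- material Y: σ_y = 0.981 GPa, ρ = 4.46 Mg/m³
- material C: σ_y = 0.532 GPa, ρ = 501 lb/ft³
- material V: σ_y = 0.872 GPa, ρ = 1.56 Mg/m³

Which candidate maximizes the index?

material V

Convert each candidate to consistent units, then evaluate M:
  material G: σ_y = 102.0 MPa, ρ = 1300 kg/m³
  material B: σ_y = 792.9 MPa, ρ = 3286 kg/m³
  material Y: σ_y = 981.0 MPa, ρ = 4460 kg/m³
  material C: σ_y = 532.0 MPa, ρ = 8025 kg/m³
  material V: σ_y = 872.0 MPa, ρ = 1560 kg/m³
  material V: M = 58.5×10⁻³
  material B: M = 26.1×10⁻³
  material Y: M = 22.1×10⁻³
  material G: M = 16.8×10⁻³
  material C: M = 8.18×10⁻³
Material V has the largest M.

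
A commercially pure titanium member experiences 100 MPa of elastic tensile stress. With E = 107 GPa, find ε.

ε = σ/E = 100 / 107000 = 9.35×10⁻⁴.

9.35×10⁻⁴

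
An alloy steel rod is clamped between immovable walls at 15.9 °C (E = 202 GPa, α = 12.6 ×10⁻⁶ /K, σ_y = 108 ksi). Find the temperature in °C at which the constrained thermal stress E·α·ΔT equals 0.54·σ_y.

σ_y = 108 ksi = 744.6 MPa.
E·α·ΔT = 402.1 MPa ⇒ ΔT = 402.1 / (202.0×10³ × 12.6×10⁻⁶) = 158.0 K.
T = 15.9 + 158.0 = 173.9 °C.

174 °C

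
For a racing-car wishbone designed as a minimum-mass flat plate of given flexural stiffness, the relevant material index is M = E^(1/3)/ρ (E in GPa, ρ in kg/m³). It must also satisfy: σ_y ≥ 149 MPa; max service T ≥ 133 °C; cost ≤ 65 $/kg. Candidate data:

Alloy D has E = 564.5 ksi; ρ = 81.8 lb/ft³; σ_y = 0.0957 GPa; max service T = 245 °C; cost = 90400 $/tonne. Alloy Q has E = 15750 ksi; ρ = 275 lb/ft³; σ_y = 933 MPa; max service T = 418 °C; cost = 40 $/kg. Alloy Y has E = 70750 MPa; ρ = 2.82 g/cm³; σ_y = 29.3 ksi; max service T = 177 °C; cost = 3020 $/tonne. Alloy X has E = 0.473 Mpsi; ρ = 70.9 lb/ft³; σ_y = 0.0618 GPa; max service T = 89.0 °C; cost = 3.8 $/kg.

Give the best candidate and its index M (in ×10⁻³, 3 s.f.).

alloy Y, M = 1.47×10⁻³

Screen on constraints: σ_y ≥ 149 MPa; max service T ≥ 133 °C; cost ≤ 65 $/kg. Survivors: alloy Q, alloy Y.
After converting to SI:
  alloy Q: E = 108.6 GPa, ρ = 4405 kg/m³
  alloy Y: E = 70.75 GPa, ρ = 2820 kg/m³
  alloy Y: M = 1.47×10⁻³
  alloy Q: M = 1.08×10⁻³
Highest index: alloy Y.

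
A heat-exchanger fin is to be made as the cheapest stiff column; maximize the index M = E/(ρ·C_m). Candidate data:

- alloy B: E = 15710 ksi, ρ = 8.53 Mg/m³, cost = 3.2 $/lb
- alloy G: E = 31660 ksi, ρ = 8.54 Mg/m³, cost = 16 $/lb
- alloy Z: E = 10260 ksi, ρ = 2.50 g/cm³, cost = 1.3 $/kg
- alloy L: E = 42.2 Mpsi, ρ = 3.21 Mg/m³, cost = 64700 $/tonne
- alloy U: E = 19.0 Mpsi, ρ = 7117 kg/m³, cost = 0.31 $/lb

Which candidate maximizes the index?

After converting to SI:
  alloy B: E = 108.3 GPa, ρ = 8530 kg/m³, cost = 7.055 $/kg
  alloy G: E = 218.3 GPa, ρ = 8540 kg/m³, cost = 35.27 $/kg
  alloy Z: E = 70.74 GPa, ρ = 2500 kg/m³, cost = 1.300 $/kg
  alloy L: E = 291.0 GPa, ρ = 3210 kg/m³, cost = 64.70 $/kg
  alloy U: E = 131.0 GPa, ρ = 7117 kg/m³, cost = 0.6834 $/kg
  alloy U: M = 26.9 MN·m per $
  alloy Z: M = 21.8 MN·m per $
  alloy B: M = 1.80 MN·m per $
  alloy L: M = 1.40 MN·m per $
  alloy G: M = 0.725 MN·m per $
Alloy U has the largest M.

alloy U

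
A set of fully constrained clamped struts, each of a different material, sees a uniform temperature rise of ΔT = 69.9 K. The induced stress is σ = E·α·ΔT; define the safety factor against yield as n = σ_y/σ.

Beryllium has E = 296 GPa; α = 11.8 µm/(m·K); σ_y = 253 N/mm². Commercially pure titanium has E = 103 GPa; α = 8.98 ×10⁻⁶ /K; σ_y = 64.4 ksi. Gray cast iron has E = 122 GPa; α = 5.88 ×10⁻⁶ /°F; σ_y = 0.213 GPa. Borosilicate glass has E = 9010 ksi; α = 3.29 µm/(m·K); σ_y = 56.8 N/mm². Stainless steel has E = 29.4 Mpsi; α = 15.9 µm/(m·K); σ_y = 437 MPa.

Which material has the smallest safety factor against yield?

beryllium

Per material, after unit conversion:
  beryllium: E = 296.0, α = 11.8, σ_y = 253.0 → σ = 244 MPa, n = 1.04
  commercially pure titanium: E = 103.0, α = 8.98, σ_y = 444.0 → σ = 64.7 MPa, n = 6.87
  gray cast iron: E = 122.0, α = 10.6, σ_y = 213.0 → σ = 90.3 MPa, n = 2.36
  borosilicate glass: E = 62.12, α = 3.29, σ_y = 56.80 → σ = 14.3 MPa, n = 3.98
  stainless steel: E = 202.7, α = 15.9, σ_y = 437.0 → σ = 225 MPa, n = 1.94
Smallest n: beryllium with n = 1.04.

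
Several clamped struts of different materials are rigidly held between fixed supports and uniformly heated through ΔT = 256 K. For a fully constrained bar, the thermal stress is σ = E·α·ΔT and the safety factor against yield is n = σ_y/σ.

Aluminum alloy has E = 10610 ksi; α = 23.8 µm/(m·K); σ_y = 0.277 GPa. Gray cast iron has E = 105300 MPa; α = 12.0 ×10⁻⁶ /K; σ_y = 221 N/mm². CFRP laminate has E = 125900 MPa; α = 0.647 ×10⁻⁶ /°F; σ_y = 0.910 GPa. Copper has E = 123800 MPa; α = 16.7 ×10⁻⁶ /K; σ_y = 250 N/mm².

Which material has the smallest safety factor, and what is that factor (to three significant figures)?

copper, n = 0.472

Per material, after unit conversion:
  aluminum alloy: E = 73.15, α = 23.8, σ_y = 277.0 → σ = 446 MPa, n = 0.621
  gray cast iron: E = 105.3, α = 12.0, σ_y = 221.0 → σ = 323 MPa, n = 0.683
  CFRP laminate: E = 125.9, α = 1.16, σ_y = 910.0 → σ = 37.5 MPa, n = 24.2
  copper: E = 123.8, α = 16.7, σ_y = 250.0 → σ = 529 MPa, n = 0.472
Copper has the lowest safety factor, n = 0.472.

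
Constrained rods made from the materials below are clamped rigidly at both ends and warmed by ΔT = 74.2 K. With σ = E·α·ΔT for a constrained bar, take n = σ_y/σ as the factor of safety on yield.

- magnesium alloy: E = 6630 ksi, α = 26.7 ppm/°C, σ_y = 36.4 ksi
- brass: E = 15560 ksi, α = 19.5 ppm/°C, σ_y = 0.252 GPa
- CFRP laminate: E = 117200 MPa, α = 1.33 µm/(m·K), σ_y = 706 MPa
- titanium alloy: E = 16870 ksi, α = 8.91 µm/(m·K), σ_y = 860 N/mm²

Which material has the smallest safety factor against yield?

brass

With everything in SI (GPa, ×10⁻⁶/K, MPa):
  magnesium alloy: E = 45.71, α = 26.7, σ_y = 251.0 → σ = 90.6 MPa, n = 2.77
  brass: E = 107.3, α = 19.5, σ_y = 252.0 → σ = 155 MPa, n = 1.62
  CFRP laminate: E = 117.2, α = 1.33, σ_y = 706.0 → σ = 11.6 MPa, n = 61.0
  titanium alloy: E = 116.3, α = 8.91, σ_y = 860.0 → σ = 76.9 MPa, n = 11.2
The minimum is brass at n = 1.62.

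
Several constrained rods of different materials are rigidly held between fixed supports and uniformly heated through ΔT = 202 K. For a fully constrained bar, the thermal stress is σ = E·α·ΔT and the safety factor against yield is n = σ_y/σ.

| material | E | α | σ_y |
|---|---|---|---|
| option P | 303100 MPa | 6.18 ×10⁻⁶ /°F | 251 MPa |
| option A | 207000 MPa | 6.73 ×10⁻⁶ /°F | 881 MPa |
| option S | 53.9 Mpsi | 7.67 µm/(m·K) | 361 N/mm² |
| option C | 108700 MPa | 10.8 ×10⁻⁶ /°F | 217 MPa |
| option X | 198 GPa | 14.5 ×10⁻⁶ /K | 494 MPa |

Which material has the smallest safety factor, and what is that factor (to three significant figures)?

In consistent units (E in GPa, α in ×10⁻⁶/K, σ_y in MPa):
  option P: E = 303.1, α = 11.1, σ_y = 251.0 → σ = 681 MPa, n = 0.369
  option A: E = 207.0, α = 12.1, σ_y = 881.0 → σ = 507 MPa, n = 1.74
  option S: E = 371.6, α = 7.67, σ_y = 361.0 → σ = 576 MPa, n = 0.627
  option C: E = 108.7, α = 19.4, σ_y = 217.0 → σ = 427 MPa, n = 0.508
  option X: E = 198.0, α = 14.5, σ_y = 494.0 → σ = 580 MPa, n = 0.852
The minimum is option P at n = 0.369.

option P, n = 0.369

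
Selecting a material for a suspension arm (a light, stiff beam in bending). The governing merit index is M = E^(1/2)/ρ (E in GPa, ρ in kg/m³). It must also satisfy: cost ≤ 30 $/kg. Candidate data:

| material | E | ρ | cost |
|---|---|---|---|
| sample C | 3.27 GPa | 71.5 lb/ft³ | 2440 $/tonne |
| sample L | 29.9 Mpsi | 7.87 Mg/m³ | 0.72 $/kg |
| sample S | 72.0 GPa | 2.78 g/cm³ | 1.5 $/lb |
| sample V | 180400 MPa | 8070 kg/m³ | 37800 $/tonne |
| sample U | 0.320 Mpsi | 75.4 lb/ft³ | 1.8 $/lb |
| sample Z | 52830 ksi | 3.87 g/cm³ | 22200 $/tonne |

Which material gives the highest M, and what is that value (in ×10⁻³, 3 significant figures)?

sample Z, M = 4.93×10⁻³

Screen on constraints: cost ≤ 30 $/kg. Survivors: sample C, sample L, sample S, sample U, sample Z.
After converting to SI:
  sample C: E = 3.270 GPa, ρ = 1145 kg/m³
  sample L: E = 206.2 GPa, ρ = 7870 kg/m³
  sample S: E = 72.00 GPa, ρ = 2780 kg/m³
  sample U: E = 2.206 GPa, ρ = 1208 kg/m³
  sample Z: E = 364.3 GPa, ρ = 3870 kg/m³
  sample Z: M = 4.93×10⁻³
  sample S: M = 3.05×10⁻³
  sample L: M = 1.82×10⁻³
  sample C: M = 1.58×10⁻³
  sample U: M = 1.23×10⁻³
Highest index: sample Z.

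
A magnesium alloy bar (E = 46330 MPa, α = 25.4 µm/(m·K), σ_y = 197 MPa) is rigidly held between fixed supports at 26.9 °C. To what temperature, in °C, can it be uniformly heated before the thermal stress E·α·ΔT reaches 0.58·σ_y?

124 °C

E = 46330 MPa = 46.33 GPa.
E·α·ΔT = 114.3 MPa ⇒ ΔT = 114.3 / (46.33×10³ × 25.4×10⁻⁶) = 97.10 K.
T = 26.9 + 97.10 = 124.0 °C.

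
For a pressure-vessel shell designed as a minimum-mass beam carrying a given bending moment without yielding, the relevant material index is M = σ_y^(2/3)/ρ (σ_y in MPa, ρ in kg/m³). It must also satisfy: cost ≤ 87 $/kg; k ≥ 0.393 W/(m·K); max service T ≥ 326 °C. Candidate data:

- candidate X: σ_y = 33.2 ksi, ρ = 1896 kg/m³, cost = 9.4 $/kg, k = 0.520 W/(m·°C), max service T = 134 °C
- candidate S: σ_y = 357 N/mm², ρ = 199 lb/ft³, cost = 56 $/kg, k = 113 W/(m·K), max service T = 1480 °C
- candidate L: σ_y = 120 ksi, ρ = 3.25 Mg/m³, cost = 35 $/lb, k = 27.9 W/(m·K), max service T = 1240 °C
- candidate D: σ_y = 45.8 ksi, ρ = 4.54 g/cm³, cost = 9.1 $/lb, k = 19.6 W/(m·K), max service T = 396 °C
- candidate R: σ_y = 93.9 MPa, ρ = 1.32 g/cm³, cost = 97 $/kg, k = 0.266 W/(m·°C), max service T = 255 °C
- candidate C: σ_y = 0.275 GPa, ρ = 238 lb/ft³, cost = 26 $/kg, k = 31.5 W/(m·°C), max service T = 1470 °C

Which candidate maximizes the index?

Screen on constraints: cost ≤ 87 $/kg; k ≥ 0.393 W/(m·K); max service T ≥ 326 °C. Survivors: candidate S, candidate L, candidate D, candidate C.
Normalizing units and computing the index:
  candidate S: σ_y = 357.0 MPa, ρ = 3188 kg/m³
  candidate L: σ_y = 827.4 MPa, ρ = 3250 kg/m³
  candidate D: σ_y = 315.8 MPa, ρ = 4540 kg/m³
  candidate C: σ_y = 275.0 MPa, ρ = 3812 kg/m³
  candidate L: M = 27.1×10⁻³
  candidate S: M = 15.8×10⁻³
  candidate C: M = 11.1×10⁻³
  candidate D: M = 10.2×10⁻³
Candidate L has the largest M.

candidate L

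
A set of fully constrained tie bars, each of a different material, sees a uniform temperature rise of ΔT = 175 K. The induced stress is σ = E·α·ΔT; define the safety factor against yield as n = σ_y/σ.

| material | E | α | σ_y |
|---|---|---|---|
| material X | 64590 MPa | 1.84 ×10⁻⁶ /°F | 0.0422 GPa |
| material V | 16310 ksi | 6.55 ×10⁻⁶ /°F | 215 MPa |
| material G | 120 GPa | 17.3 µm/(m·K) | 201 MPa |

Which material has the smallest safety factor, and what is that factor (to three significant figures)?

material G, n = 0.553

In consistent units (E in GPa, α in ×10⁻⁶/K, σ_y in MPa):
  material X: E = 64.59, α = 3.31, σ_y = 42.20 → σ = 37.4 MPa, n = 1.13
  material V: E = 112.5, α = 11.8, σ_y = 215.0 → σ = 232 MPa, n = 0.927
  material G: E = 120.0, α = 17.3, σ_y = 201.0 → σ = 363 MPa, n = 0.553
Smallest n: material G with n = 0.553.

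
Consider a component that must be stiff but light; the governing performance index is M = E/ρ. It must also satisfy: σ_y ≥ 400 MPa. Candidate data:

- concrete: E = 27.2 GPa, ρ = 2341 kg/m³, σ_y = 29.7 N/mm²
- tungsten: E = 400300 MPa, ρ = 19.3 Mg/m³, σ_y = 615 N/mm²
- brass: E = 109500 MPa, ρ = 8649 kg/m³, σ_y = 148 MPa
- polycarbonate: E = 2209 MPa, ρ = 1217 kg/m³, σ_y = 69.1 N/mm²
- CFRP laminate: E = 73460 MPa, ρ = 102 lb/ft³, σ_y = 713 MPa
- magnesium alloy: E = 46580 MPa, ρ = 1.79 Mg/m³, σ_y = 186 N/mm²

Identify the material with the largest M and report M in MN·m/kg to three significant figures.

Screen on constraints: σ_y ≥ 400 MPa. Survivors: tungsten, CFRP laminate.
Putting every candidate on a common basis:
  tungsten: E = 400.3 GPa, ρ = 19300 kg/m³
  CFRP laminate: E = 73.46 GPa, ρ = 1634 kg/m³
  CFRP laminate: M = 45.0 MN·m/kg
  tungsten: M = 20.7 MN·m/kg
CFRP laminate has the largest M.

CFRP laminate, M = 45.0 MN·m/kg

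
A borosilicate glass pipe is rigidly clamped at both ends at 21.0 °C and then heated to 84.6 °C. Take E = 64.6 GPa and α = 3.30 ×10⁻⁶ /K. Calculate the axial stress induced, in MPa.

13.6 MPa

ΔT = 63.60 K. Constrained thermal stress σ = E·α·ΔT = 64.60×10³ MPa × 3.30×10⁻⁶ × 63.60 = 13.6 MPa (compressive).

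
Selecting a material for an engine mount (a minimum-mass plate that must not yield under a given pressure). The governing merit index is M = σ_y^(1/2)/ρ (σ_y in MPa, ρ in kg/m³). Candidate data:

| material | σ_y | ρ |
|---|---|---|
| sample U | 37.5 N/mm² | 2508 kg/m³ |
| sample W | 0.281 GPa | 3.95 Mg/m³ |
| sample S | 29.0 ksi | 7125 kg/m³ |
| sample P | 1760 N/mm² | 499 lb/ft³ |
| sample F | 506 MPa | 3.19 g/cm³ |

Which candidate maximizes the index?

sample F

Normalizing units and computing the index:
  sample U: σ_y = 37.50 MPa, ρ = 2508 kg/m³
  sample W: σ_y = 281.0 MPa, ρ = 3950 kg/m³
  sample S: σ_y = 199.9 MPa, ρ = 7125 kg/m³
  sample P: σ_y = 1760 MPa, ρ = 7993 kg/m³
  sample F: σ_y = 506.0 MPa, ρ = 3190 kg/m³
  sample F: M = 7.05×10⁻³
  sample P: M = 5.25×10⁻³
  sample W: M = 4.24×10⁻³
  sample U: M = 2.44×10⁻³
  sample S: M = 1.98×10⁻³
Highest index: sample F.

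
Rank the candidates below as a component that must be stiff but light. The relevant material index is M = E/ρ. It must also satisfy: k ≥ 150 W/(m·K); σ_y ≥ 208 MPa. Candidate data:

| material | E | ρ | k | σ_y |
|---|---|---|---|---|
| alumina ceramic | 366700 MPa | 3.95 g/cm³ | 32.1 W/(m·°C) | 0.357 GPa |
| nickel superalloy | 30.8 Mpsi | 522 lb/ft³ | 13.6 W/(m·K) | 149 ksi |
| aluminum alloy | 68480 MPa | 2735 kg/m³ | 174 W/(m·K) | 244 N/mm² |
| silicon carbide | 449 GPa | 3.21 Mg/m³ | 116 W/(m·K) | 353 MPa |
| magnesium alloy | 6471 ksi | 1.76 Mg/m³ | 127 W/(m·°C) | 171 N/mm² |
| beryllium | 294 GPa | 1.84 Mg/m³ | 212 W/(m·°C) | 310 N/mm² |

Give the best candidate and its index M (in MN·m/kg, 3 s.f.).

Screen on constraints: k ≥ 150 W/(m·K); σ_y ≥ 208 MPa. Survivors: aluminum alloy, beryllium.
Normalizing units and computing the index:
  aluminum alloy: E = 68.48 GPa, ρ = 2735 kg/m³
  beryllium: E = 294.0 GPa, ρ = 1840 kg/m³
  beryllium: M = 160 MN·m/kg
  aluminum alloy: M = 25.0 MN·m/kg
Beryllium has the largest M.

beryllium, M = 160 MN·m/kg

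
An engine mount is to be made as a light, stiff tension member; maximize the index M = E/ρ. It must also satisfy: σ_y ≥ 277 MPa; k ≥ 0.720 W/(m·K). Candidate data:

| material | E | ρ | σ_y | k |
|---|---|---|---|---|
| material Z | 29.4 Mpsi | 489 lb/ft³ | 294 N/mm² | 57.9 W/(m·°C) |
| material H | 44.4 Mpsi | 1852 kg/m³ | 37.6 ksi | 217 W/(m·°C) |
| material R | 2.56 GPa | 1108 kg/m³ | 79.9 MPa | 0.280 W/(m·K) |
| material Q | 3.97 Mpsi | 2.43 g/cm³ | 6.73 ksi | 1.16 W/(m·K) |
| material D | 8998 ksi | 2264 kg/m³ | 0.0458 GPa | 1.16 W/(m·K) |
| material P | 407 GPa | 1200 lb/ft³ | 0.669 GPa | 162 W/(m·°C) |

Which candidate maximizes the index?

material Z

Screen on constraints: σ_y ≥ 277 MPa; k ≥ 0.720 W/(m·K). Survivors: material Z, material P.
Normalizing units and computing the index:
  material Z: E = 202.7 GPa, ρ = 7833 kg/m³
  material P: E = 407.0 GPa, ρ = 19220 kg/m³
  material Z: M = 25.9 MN·m/kg
  material P: M = 21.2 MN·m/kg
The maximum is for material Z.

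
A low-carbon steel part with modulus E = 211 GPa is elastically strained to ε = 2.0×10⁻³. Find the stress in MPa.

σ = E·ε = 211000 MPa × 2.0×10⁻³ = 422 MPa.

422 MPa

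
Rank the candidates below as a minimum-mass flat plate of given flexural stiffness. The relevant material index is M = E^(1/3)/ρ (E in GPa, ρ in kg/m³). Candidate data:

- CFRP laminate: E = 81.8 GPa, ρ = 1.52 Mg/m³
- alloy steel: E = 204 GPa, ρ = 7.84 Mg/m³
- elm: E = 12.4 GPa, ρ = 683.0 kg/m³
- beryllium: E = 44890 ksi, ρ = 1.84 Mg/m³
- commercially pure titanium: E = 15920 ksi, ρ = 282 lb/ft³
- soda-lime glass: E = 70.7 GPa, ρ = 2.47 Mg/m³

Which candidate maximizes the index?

Putting every candidate on a common basis:
  CFRP laminate: E = 81.80 GPa, ρ = 1520 kg/m³
  alloy steel: E = 204.0 GPa, ρ = 7840 kg/m³
  elm: E = 12.40 GPa, ρ = 683.0 kg/m³
  beryllium: E = 309.5 GPa, ρ = 1840 kg/m³
  commercially pure titanium: E = 109.8 GPa, ρ = 4517 kg/m³
  soda-lime glass: E = 70.70 GPa, ρ = 2470 kg/m³
  beryllium: M = 3.68×10⁻³
  elm: M = 3.39×10⁻³
  CFRP laminate: M = 2.86×10⁻³
  soda-lime glass: M = 1.67×10⁻³
  commercially pure titanium: M = 1.06×10⁻³
  alloy steel: M = 0.751×10⁻³
The maximum is for beryllium.

beryllium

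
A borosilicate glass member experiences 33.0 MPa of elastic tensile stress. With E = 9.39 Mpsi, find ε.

E = 9.39 Mpsi = 64.74 GPa = 64740 MPa.
ε = σ/E = 33.0 / 64740 = 5.10×10⁻⁴.

5.10×10⁻⁴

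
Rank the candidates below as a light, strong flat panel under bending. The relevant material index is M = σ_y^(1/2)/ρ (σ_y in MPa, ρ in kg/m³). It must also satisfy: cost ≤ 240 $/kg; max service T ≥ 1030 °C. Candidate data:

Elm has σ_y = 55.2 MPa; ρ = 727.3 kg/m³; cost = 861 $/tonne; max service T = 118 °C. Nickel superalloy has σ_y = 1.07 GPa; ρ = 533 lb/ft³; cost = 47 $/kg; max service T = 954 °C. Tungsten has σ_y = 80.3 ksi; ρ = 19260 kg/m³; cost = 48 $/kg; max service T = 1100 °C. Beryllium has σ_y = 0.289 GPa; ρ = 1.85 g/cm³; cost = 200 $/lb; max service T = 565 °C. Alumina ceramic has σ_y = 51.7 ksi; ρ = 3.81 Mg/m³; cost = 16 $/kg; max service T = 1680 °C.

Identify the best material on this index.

Screen on constraints: cost ≤ 240 $/kg; max service T ≥ 1030 °C. Survivors: tungsten, alumina ceramic.
Convert each candidate to consistent units, then evaluate M:
  tungsten: σ_y = 553.6 MPa, ρ = 19260 kg/m³
  alumina ceramic: σ_y = 356.5 MPa, ρ = 3810 kg/m³
  alumina ceramic: M = 4.96×10⁻³
  tungsten: M = 1.22×10⁻³
Highest index: alumina ceramic.

alumina ceramic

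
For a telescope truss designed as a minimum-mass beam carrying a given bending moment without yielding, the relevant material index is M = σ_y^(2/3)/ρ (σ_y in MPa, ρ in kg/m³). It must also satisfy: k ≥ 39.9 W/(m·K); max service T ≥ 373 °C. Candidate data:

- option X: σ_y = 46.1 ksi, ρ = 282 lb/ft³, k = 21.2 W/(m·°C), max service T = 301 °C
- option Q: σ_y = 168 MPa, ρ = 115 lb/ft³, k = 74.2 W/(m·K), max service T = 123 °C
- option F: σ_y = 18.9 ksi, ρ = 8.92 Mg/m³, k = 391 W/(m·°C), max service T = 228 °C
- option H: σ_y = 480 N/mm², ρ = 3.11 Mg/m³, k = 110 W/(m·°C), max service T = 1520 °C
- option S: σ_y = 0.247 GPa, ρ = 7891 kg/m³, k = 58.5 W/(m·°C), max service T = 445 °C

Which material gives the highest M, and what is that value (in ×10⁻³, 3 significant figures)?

option H, M = 19.7×10⁻³

Screen on constraints: k ≥ 39.9 W/(m·K); max service T ≥ 373 °C. Survivors: option H, option S.
Convert each candidate to consistent units, then evaluate M:
  option H: σ_y = 480.0 MPa, ρ = 3110 kg/m³
  option S: σ_y = 247.0 MPa, ρ = 7891 kg/m³
  option H: M = 19.7×10⁻³
  option S: M = 4.99×10⁻³
Option H has the largest M.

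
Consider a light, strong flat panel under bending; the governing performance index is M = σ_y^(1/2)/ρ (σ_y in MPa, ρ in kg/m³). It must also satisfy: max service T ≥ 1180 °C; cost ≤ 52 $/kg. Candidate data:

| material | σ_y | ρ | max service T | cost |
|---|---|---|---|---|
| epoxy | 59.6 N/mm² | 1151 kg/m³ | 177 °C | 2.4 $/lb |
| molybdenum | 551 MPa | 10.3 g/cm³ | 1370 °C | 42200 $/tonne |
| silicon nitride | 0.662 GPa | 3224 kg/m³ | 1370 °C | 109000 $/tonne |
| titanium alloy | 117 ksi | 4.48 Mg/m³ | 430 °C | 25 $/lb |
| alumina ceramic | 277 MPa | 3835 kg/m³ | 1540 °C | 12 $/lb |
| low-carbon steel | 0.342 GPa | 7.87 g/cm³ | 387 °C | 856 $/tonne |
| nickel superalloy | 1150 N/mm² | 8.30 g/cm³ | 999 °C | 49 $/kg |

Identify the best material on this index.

Screen on constraints: max service T ≥ 1180 °C; cost ≤ 52 $/kg. Survivors: molybdenum, alumina ceramic.
Convert each candidate to consistent units, then evaluate M:
  molybdenum: σ_y = 551.0 MPa, ρ = 10300 kg/m³
  alumina ceramic: σ_y = 277.0 MPa, ρ = 3835 kg/m³
  alumina ceramic: M = 4.34×10⁻³
  molybdenum: M = 2.28×10⁻³
The maximum is for alumina ceramic.

alumina ceramic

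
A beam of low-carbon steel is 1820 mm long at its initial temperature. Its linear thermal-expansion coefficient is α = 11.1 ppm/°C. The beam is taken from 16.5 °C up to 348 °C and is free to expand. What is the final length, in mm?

1826.7 mm

ΔT = 348 − 16.5 = 331.5 K.
ΔL = α·L₀·ΔT = 11.1×10⁻⁶ × 1820 mm × 331.5 K = 6.70 mm.
L = L₀ + ΔL = 1820 + 6.70 = 1826.7 mm.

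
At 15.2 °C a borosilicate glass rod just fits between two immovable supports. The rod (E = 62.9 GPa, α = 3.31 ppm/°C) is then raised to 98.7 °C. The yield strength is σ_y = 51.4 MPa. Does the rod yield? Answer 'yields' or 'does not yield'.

ΔT = 83.50 K. Constrained thermal stress σ = E·α·ΔT = 62.90×10³ MPa × 3.31×10⁻⁶ × 83.50 = 17.4 MPa (compressive).
Compare to σ_y = 51.4 MPa: σ < σ_y, so it does not yield.

does not yield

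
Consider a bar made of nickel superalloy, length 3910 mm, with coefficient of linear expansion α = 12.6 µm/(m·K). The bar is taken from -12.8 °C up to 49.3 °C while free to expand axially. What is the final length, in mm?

ΔT = 49.3 − (-12.8) = 62.10 K.
ΔL = α·L₀·ΔT = 12.6×10⁻⁶ × 3910 mm × 62.10 K = 3.06 mm.
L = L₀ + ΔL = 3910 + 3.06 = 3913.1 mm.

3913.1 mm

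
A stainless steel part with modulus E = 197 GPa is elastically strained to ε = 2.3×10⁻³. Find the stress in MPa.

453 MPa

σ = E·ε = 197000 MPa × 2.3×10⁻³ = 453 MPa.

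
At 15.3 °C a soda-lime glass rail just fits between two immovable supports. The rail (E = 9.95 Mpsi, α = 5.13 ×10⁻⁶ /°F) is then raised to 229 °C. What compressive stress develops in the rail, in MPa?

135 MPa

E = 9.95 Mpsi = 68.60 GPa.
α = 5.13×10⁻⁶/°F × 9/5 = 9.23×10⁻⁶/K.
ΔT = 213.7 K. Constrained thermal stress σ = E·α·ΔT = 68.60×10³ MPa × 9.23×10⁻⁶ × 213.7 = 135 MPa (compressive).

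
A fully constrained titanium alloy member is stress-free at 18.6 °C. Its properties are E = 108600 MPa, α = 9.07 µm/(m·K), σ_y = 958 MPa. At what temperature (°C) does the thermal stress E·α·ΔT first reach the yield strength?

E = 108600 MPa = 108.6 GPa.
E·α·ΔT = 958.0 MPa ⇒ ΔT = 958.0 / (108.6×10³ × 9.07×10⁻⁶) = 972.6 K.
T = 18.6 + 972.6 = 991.2 °C.

991 °C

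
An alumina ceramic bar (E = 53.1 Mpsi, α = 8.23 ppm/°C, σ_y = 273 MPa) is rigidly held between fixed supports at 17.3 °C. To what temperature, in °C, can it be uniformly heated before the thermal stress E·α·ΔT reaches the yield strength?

E = 53.1 Mpsi = 366.1 GPa.
E·α·ΔT = 273.0 MPa ⇒ ΔT = 273.0 / (366.1×10³ × 8.23×10⁻⁶) = 90.60 K.
T = 17.3 + 90.60 = 107.9 °C.

108 °C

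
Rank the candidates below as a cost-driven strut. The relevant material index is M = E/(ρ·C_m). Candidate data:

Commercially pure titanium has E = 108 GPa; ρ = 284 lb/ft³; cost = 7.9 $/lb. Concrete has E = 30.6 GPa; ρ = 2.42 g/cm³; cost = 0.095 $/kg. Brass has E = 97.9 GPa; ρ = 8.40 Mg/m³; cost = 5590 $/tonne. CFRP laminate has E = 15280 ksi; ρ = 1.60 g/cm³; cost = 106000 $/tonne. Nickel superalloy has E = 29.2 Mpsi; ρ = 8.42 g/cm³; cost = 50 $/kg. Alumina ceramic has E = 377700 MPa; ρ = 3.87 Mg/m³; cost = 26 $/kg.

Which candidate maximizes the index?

concrete

Putting every candidate on a common basis:
  commercially pure titanium: E = 108.0 GPa, ρ = 4549 kg/m³, cost = 17.42 $/kg
  concrete: E = 30.60 GPa, ρ = 2420 kg/m³, cost = 0.09500 $/kg
  brass: E = 97.90 GPa, ρ = 8400 kg/m³, cost = 5.590 $/kg
  CFRP laminate: E = 105.4 GPa, ρ = 1600 kg/m³, cost = 106.0 $/kg
  nickel superalloy: E = 201.3 GPa, ρ = 8420 kg/m³, cost = 50.00 $/kg
  alumina ceramic: E = 377.7 GPa, ρ = 3870 kg/m³, cost = 26.00 $/kg
  concrete: M = 133 MN·m per $
  alumina ceramic: M = 3.75 MN·m per $
  brass: M = 2.08 MN·m per $
  commercially pure titanium: M = 1.36 MN·m per $
  CFRP laminate: M = 0.621 MN·m per $
  nickel superalloy: M = 0.478 MN·m per $
The maximum is for concrete.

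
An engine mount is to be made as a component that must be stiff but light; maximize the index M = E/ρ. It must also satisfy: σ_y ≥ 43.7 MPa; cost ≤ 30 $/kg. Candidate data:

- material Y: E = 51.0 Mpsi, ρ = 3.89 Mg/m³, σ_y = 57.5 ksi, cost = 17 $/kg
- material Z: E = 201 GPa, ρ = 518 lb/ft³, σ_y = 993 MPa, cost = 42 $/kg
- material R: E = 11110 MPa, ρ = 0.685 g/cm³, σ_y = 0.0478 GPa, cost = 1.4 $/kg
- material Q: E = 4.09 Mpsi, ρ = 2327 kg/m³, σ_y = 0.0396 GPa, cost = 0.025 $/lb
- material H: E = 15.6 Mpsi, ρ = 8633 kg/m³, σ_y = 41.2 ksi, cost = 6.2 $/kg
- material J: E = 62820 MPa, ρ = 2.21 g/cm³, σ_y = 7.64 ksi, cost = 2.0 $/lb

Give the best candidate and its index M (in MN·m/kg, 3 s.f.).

Screen on constraints: σ_y ≥ 43.7 MPa; cost ≤ 30 $/kg. Survivors: material Y, material R, material H, material J.
Normalizing units and computing the index:
  material Y: E = 351.6 GPa, ρ = 3890 kg/m³
  material R: E = 11.11 GPa, ρ = 685.0 kg/m³
  material H: E = 107.6 GPa, ρ = 8633 kg/m³
  material J: E = 62.82 GPa, ρ = 2210 kg/m³
  material Y: M = 90.4 MN·m/kg
  material J: M = 28.4 MN·m/kg
  material R: M = 16.2 MN·m/kg
  material H: M = 12.5 MN·m/kg
Material Y ranks first.

material Y, M = 90.4 MN·m/kg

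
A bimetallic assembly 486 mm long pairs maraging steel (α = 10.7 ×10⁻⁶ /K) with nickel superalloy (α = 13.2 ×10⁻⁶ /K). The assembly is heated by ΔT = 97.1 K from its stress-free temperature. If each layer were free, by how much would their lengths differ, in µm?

Δα = |10.7 − 13.2|×10⁻⁶/K = 2.50×10⁻⁶/K.
ΔL_mismatch = Δα·L·ΔT = 2.50×10⁻⁶ × 486.0 mm × 97.1 K = 118 µm.

118 µm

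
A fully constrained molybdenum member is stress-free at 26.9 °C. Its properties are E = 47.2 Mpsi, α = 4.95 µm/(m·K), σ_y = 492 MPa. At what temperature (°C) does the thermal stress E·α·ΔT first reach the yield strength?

E = 47.2 Mpsi = 325.4 GPa.
E·α·ΔT = 492.0 MPa ⇒ ΔT = 492.0 / (325.4×10³ × 4.95×10⁻⁶) = 305.4 K.
T = 26.9 + 305.4 = 332.3 °C.

332 °C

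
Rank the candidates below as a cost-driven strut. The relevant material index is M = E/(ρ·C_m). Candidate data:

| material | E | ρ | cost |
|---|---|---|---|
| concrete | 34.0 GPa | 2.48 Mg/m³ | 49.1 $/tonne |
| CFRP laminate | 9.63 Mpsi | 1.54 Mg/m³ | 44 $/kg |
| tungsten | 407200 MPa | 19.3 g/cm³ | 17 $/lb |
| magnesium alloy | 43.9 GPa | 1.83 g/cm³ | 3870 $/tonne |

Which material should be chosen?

Normalizing units and computing the index:
  concrete: E = 34.00 GPa, ρ = 2480 kg/m³, cost = 0.04910 $/kg
  CFRP laminate: E = 66.40 GPa, ρ = 1540 kg/m³, cost = 44.00 $/kg
  tungsten: E = 407.2 GPa, ρ = 19300 kg/m³, cost = 37.48 $/kg
  magnesium alloy: E = 43.90 GPa, ρ = 1830 kg/m³, cost = 3.870 $/kg
  concrete: M = 279 MN·m per $
  magnesium alloy: M = 6.20 MN·m per $
  CFRP laminate: M = 0.980 MN·m per $
  tungsten: M = 0.563 MN·m per $
Concrete has the largest M.

concrete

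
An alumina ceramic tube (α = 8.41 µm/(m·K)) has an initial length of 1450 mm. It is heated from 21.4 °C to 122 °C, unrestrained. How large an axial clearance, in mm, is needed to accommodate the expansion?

1.23 mm

ΔT = 122 − 21.4 = 100.6 K.
ΔL = α·L₀·ΔT = 8.41×10⁻⁶ × 1450 mm × 100.6 K = 1.23 mm.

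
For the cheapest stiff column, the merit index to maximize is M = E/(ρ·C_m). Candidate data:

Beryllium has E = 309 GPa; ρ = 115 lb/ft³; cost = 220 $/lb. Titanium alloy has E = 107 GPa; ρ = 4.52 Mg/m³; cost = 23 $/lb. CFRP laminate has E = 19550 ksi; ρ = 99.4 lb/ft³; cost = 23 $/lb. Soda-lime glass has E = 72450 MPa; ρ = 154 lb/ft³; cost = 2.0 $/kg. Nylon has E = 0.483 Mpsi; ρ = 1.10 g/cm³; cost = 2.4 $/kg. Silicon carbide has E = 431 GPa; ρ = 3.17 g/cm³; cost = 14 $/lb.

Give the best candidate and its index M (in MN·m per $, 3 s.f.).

After converting to SI:
  beryllium: E = 309.0 GPa, ρ = 1842 kg/m³, cost = 485.0 $/kg
  titanium alloy: E = 107.0 GPa, ρ = 4520 kg/m³, cost = 50.71 $/kg
  CFRP laminate: E = 134.8 GPa, ρ = 1592 kg/m³, cost = 50.71 $/kg
  soda-lime glass: E = 72.45 GPa, ρ = 2467 kg/m³, cost = 2.000 $/kg
  nylon: E = 3.330 GPa, ρ = 1100 kg/m³, cost = 2.400 $/kg
  silicon carbide: E = 431.0 GPa, ρ = 3170 kg/m³, cost = 30.86 $/kg
  soda-lime glass: M = 14.7 MN·m per $
  silicon carbide: M = 4.41 MN·m per $
  CFRP laminate: M = 1.67 MN·m per $
  nylon: M = 1.26 MN·m per $
  titanium alloy: M = 0.467 MN·m per $
  beryllium: M = 0.346 MN·m per $
Soda-lime glass has the largest M.

soda-lime glass, M = 14.7 MN·m per $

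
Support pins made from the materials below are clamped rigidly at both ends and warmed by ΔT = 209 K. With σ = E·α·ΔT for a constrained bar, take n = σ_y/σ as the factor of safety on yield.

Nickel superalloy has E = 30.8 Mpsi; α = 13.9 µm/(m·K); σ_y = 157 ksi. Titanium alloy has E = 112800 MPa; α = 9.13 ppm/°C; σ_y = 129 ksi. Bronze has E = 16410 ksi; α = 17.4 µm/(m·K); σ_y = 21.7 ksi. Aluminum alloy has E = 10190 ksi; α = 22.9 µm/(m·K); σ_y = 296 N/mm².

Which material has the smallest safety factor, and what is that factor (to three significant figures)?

bronze, n = 0.364

In consistent units (E in GPa, α in ×10⁻⁶/K, σ_y in MPa):
  nickel superalloy: E = 212.4, α = 13.9, σ_y = 1082 → σ = 617 MPa, n = 1.75
  titanium alloy: E = 112.8, α = 9.13, σ_y = 889.4 → σ = 215 MPa, n = 4.13
  bronze: E = 113.1, α = 17.4, σ_y = 149.6 → σ = 411 MPa, n = 0.364
  aluminum alloy: E = 70.26, α = 22.9, σ_y = 296.0 → σ = 336 MPa, n = 0.880
The minimum is bronze at n = 0.364.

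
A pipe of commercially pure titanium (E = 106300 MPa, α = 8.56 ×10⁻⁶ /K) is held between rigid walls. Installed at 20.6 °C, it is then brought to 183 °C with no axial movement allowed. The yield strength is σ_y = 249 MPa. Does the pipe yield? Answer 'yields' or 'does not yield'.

does not yield

E = 106300 MPa = 106.3 GPa.
ΔT = 162.4 K. Constrained thermal stress σ = E·α·ΔT = 106.3×10³ MPa × 8.56×10⁻⁶ × 162.4 = 148 MPa (compressive).
Compare to σ_y = 249 MPa: σ < σ_y, so it does not yield.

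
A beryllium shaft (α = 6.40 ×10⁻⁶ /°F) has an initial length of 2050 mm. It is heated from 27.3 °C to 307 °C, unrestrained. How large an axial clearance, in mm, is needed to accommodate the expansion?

6.61 mm

Convert α: 6.40×10⁻⁶/°F × (9/5) = 11.5×10⁻⁶/K.
ΔT = 307 − 27.3 = 279.7 K.
ΔL = α·L₀·ΔT = 11.5×10⁻⁶ × 2050 mm × 279.7 K = 6.61 mm.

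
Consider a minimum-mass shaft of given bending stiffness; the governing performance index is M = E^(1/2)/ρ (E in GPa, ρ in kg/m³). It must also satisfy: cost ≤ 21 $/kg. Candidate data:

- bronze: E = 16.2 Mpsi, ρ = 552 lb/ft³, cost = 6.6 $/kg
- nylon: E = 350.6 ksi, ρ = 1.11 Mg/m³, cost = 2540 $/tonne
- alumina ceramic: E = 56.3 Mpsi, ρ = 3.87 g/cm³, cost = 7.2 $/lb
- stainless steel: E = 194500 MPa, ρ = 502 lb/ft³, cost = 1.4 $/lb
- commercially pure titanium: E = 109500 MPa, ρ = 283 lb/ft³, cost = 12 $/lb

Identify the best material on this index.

Screen on constraints: cost ≤ 21 $/kg. Survivors: bronze, nylon, alumina ceramic, stainless steel.
In SI units:
  bronze: E = 111.7 GPa, ρ = 8842 kg/m³
  nylon: E = 2.417 GPa, ρ = 1110 kg/m³
  alumina ceramic: E = 388.2 GPa, ρ = 3870 kg/m³
  stainless steel: E = 194.5 GPa, ρ = 8041 kg/m³
  alumina ceramic: M = 5.09×10⁻³
  stainless steel: M = 1.73×10⁻³
  nylon: M = 1.40×10⁻³
  bronze: M = 1.20×10⁻³
Alumina ceramic has the largest M.

alumina ceramic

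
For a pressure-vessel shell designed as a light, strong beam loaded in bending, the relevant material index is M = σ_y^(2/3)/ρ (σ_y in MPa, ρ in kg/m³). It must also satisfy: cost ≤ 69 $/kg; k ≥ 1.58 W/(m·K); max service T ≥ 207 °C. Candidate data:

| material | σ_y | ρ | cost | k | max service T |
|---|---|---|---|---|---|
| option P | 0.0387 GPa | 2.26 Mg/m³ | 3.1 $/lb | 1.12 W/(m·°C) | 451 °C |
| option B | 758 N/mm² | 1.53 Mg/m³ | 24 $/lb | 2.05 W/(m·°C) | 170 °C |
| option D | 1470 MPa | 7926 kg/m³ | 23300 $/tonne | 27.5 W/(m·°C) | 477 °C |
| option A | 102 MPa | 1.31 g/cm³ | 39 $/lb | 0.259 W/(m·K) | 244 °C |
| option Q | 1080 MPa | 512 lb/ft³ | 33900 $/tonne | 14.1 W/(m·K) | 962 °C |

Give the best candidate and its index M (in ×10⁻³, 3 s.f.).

option D, M = 16.3×10⁻³

Screen on constraints: cost ≤ 69 $/kg; k ≥ 1.58 W/(m·K); max service T ≥ 207 °C. Survivors: option D, option Q.
Convert each candidate to consistent units, then evaluate M:
  option D: σ_y = 1470 MPa, ρ = 7926 kg/m³
  option Q: σ_y = 1080 MPa, ρ = 8201 kg/m³
  option D: M = 16.3×10⁻³
  option Q: M = 12.8×10⁻³
Option D ranks first.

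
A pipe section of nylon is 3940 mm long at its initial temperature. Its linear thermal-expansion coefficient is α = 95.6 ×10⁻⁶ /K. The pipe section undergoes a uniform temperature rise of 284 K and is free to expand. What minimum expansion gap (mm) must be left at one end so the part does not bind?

ΔL = α·L₀·ΔT = 95.6×10⁻⁶ × 3940 mm × 284.0 K = 107 mm.

107 mm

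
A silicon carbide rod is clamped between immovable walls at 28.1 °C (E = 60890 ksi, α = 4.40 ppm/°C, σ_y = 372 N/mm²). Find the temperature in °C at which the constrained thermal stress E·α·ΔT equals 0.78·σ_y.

185 °C

E = 60890 ksi = 419.8 GPa.
σ_y = 372 N/mm² = 372.0 MPa.
E·α·ΔT = 290.2 MPa ⇒ ΔT = 290.2 / (419.8×10³ × 4.40×10⁻⁶) = 157.1 K.
T = 28.1 + 157.1 = 185.2 °C.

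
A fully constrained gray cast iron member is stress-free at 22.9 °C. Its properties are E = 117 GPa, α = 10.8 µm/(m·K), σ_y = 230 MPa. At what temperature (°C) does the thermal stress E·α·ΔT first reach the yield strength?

205 °C

E·α·ΔT = 230.0 MPa ⇒ ΔT = 230.0 / (117.0×10³ × 10.8×10⁻⁶) = 182.0 K.
T = 22.9 + 182.0 = 204.9 °C.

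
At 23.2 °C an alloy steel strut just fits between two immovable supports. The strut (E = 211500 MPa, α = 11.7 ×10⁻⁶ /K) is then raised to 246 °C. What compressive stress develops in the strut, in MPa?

551 MPa

E = 211500 MPa = 211.5 GPa.
ΔT = 222.8 K. Constrained thermal stress σ = E·α·ΔT = 211.5×10³ MPa × 11.7×10⁻⁶ × 222.8 = 551 MPa (compressive).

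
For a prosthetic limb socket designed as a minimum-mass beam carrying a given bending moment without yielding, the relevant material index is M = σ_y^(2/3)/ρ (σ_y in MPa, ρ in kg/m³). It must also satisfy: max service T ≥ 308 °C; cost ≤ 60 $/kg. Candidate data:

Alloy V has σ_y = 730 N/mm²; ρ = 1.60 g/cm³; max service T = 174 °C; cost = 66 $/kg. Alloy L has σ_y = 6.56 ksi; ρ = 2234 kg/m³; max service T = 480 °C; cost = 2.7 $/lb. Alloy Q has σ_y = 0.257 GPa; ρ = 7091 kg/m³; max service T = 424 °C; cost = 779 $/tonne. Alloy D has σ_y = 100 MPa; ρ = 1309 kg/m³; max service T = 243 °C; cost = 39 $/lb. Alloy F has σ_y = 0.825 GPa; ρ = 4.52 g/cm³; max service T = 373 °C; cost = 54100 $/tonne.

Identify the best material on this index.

alloy F

Screen on constraints: max service T ≥ 308 °C; cost ≤ 60 $/kg. Survivors: alloy L, alloy Q, alloy F.
In SI units:
  alloy L: σ_y = 45.23 MPa, ρ = 2234 kg/m³
  alloy Q: σ_y = 257.0 MPa, ρ = 7091 kg/m³
  alloy F: σ_y = 825.0 MPa, ρ = 4520 kg/m³
  alloy F: M = 19.5×10⁻³
  alloy Q: M = 5.70×10⁻³
  alloy L: M = 5.68×10⁻³
Highest index: alloy F.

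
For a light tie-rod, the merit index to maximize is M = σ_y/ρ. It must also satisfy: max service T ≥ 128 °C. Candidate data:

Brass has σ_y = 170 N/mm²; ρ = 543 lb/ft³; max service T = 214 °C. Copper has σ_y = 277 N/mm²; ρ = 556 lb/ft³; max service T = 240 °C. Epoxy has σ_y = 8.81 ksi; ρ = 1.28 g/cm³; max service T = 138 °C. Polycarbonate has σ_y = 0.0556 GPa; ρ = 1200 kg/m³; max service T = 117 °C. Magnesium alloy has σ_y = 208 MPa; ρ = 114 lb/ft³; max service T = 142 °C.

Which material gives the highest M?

Screen on constraints: max service T ≥ 128 °C. Survivors: brass, copper, epoxy, magnesium alloy.
Normalizing units and computing the index:
  brass: σ_y = 170.0 MPa, ρ = 8698 kg/m³
  copper: σ_y = 277.0 MPa, ρ = 8906 kg/m³
  epoxy: σ_y = 60.74 MPa, ρ = 1280 kg/m³
  magnesium alloy: σ_y = 208.0 MPa, ρ = 1826 kg/m³
  magnesium alloy: M = 114 kN·m/kg
  epoxy: M = 47.5 kN·m/kg
  copper: M = 31.1 kN·m/kg
  brass: M = 19.5 kN·m/kg
The maximum is for magnesium alloy.

magnesium alloy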